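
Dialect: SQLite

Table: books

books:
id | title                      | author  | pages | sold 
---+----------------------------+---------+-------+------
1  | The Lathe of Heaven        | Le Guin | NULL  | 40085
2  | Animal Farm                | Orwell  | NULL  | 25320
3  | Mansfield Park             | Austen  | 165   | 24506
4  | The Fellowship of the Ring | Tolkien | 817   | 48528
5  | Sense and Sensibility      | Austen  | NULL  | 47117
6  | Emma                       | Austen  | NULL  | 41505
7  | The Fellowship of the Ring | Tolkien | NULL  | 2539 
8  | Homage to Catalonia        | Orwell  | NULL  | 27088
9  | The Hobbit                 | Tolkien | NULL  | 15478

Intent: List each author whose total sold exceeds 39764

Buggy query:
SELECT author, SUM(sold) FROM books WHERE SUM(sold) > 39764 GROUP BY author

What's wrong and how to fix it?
Bug: Aggregate functions cannot appear in a WHERE clause

Fix: Move the aggregate condition to a HAVING clause

Corrected query:
SELECT author, SUM(sold) FROM books GROUP BY author HAVING SUM(sold) > 39764

Result:
author  | SUM(sold)
--------+----------
Austen  | 113128   
Le Guin | 40085    
Orwell  | 52408    
Tolkien | 66545    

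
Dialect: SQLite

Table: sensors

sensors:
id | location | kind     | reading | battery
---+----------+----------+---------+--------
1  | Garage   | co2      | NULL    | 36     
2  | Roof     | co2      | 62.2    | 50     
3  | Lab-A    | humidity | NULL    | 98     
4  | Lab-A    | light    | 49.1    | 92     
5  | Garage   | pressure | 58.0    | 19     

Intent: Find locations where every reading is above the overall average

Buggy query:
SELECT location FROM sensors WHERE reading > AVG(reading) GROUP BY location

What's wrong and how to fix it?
Bug: WHERE evaluates per row before aggregation, so AVG() is unavailable

Fix: Compute the overall average in a scalar subquery and compare each group's MIN against it in HAVING

Corrected query:
SELECT location FROM sensors GROUP BY location HAVING MIN(reading) > (SELECT AVG(reading) FROM sensors)

Result:
location
--------
Garage  
Roof    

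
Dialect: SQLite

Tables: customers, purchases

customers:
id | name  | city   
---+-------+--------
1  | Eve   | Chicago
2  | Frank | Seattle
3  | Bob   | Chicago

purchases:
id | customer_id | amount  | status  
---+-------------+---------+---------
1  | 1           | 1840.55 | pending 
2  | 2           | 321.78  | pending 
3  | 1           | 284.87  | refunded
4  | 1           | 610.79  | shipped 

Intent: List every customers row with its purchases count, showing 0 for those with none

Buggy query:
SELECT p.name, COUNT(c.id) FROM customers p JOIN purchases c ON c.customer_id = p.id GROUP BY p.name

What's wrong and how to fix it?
Bug: INNER JOIN drops customers rows that have no matching purchases rows

Fix: Use LEFT JOIN so parents without children still appear (COUNT(c.id) gives 0)

Corrected query:
SELECT p.name, COUNT(c.id) FROM customers p LEFT JOIN purchases c ON c.customer_id = p.id GROUP BY p.name

Result:
name  | COUNT(c.id)
------+------------
Bob   | 0          
Eve   | 3          
Frank | 1          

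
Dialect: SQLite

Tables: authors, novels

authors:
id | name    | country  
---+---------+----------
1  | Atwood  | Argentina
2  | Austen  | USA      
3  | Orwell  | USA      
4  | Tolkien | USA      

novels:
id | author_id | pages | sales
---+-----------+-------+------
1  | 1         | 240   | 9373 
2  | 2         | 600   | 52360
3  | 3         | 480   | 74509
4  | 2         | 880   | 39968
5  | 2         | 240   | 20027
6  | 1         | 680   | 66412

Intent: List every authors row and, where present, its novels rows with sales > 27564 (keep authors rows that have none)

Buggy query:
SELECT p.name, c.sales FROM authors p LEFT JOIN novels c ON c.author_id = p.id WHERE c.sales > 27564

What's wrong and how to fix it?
Bug: Filtering c.sales in WHERE discards the NULL rows produced by LEFT JOIN, turning it into an inner join

Fix: Move the right-table condition into the ON clause so unmatched parents are kept

Corrected query:
SELECT p.name, c.sales FROM authors p LEFT JOIN novels c ON c.author_id = p.id AND c.sales > 27564

Result:
name    | sales
--------+------
Atwood  | 66412
Austen  | 39968
Austen  | 52360
Orwell  | 74509
Tolkien | NULL 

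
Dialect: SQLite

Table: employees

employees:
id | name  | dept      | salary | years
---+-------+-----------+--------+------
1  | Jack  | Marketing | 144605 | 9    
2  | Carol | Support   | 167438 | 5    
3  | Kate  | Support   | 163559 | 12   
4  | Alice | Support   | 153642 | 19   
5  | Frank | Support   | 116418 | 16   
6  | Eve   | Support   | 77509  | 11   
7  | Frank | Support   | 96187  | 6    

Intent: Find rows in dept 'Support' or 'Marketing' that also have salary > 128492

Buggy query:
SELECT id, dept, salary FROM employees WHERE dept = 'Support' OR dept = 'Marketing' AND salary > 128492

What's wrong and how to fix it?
Bug: Without parentheses, AND is evaluated before OR, so the salary filter only applies to the 'Marketing' branch

Fix: Group the OR with parentheses (or use IN), then AND the threshold

Corrected query:
SELECT id, dept, salary FROM employees WHERE (dept = 'Support' OR dept = 'Marketing') AND salary > 128492

Result:
id | dept      | salary
---+-----------+-------
1  | Marketing | 144605
2  | Support   | 167438
3  | Support   | 163559
4  | Support   | 153642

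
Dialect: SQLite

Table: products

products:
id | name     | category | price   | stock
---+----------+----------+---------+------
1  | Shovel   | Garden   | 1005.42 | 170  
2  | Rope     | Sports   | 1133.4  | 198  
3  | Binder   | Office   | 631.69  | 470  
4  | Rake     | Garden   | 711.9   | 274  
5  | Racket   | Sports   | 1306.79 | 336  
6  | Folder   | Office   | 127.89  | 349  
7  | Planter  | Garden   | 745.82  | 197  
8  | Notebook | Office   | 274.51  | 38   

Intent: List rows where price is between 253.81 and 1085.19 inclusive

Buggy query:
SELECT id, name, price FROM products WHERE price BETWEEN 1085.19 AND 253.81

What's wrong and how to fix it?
Bug: The bounds are reversed; BETWEEN a AND b requires a <= b to match anything

Fix: Write BETWEEN 253.81 AND 1085.19

Corrected query:
SELECT id, name, price FROM products WHERE price BETWEEN 253.81 AND 1085.19

Result:
id | name     | price  
---+----------+--------
1  | Shovel   | 1005.42
3  | Binder   | 631.69 
4  | Rake     | 711.9  
7  | Planter  | 745.82 
8  | Notebook | 274.51 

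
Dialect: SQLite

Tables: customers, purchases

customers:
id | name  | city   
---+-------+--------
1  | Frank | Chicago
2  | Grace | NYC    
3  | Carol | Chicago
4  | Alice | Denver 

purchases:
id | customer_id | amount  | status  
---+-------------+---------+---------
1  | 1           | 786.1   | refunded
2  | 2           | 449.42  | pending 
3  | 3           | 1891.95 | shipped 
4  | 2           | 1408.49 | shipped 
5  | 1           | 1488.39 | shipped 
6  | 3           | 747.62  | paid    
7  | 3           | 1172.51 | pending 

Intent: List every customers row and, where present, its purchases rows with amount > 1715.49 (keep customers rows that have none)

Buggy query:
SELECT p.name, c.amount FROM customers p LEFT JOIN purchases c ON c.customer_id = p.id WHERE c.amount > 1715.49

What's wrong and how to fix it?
Bug: Filtering c.amount in WHERE discards the NULL rows produced by LEFT JOIN, turning it into an inner join

Fix: Move the right-table condition into the ON clause so unmatched parents are kept

Corrected query:
SELECT p.name, c.amount FROM customers p LEFT JOIN purchases c ON c.customer_id = p.id AND c.amount > 1715.49

Result:
name  | amount 
------+--------
Frank | NULL   
Grace | NULL   
Carol | 1891.95
Alice | NULL   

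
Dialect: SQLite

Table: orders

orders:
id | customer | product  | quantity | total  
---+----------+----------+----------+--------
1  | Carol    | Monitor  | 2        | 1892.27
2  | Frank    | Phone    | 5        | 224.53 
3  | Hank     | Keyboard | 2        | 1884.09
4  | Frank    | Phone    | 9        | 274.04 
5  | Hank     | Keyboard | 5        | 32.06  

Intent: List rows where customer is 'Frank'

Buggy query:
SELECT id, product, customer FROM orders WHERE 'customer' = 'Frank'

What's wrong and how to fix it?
Bug: Single quotes denote string literals in SQL; the column name is being compared as a constant string

Fix: Reference the column as customer without single quotes

Corrected query:
SELECT id, product, customer FROM orders WHERE customer = 'Frank'

Result:
id | product | customer
---+---------+---------
2  | Phone   | Frank   
4  | Phone   | Frank   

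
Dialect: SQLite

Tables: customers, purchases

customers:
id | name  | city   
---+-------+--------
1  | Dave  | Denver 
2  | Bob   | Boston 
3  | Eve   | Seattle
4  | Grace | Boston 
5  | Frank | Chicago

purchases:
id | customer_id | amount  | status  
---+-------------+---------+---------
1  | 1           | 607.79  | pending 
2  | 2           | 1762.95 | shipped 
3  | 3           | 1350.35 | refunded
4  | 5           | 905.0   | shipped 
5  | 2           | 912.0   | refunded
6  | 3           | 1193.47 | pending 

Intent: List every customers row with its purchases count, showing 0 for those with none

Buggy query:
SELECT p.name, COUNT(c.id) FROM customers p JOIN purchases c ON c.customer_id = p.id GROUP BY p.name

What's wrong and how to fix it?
Bug: INNER JOIN drops customers rows that have no matching purchases rows

Fix: Switch to LEFT JOIN to retain unmatched parent rows

Corrected query:
SELECT p.name, COUNT(c.id) FROM customers p LEFT JOIN purchases c ON c.customer_id = p.id GROUP BY p.name

Result:
name  | COUNT(c.id)
------+------------
Bob   | 2          
Dave  | 1          
Eve   | 2          
Frank | 1          
Grace | 0          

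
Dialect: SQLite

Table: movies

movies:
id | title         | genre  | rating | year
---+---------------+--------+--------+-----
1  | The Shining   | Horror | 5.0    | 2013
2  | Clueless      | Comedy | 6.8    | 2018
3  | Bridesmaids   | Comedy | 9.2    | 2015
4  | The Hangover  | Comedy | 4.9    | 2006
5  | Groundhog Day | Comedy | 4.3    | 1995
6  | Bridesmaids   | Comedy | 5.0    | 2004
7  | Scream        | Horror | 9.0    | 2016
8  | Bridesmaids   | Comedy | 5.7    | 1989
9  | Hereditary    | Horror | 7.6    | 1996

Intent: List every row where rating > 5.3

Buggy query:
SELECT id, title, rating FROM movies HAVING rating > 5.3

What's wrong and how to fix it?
Bug: This is a non-aggregate query (no GROUP BY, no aggregates), so in SQLite the HAVING clause is invalid here; a row-level condition belongs in WHERE

Fix: Use WHERE for row-level filtering

Corrected query:
SELECT id, title, rating FROM movies WHERE rating > 5.3

Result:
id | title       | rating
---+-------------+-------
2  | Clueless    | 6.8   
3  | Bridesmaids | 9.2   
7  | Scream      | 9     
8  | Bridesmaids | 5.7   
9  | Hereditary  | 7.6   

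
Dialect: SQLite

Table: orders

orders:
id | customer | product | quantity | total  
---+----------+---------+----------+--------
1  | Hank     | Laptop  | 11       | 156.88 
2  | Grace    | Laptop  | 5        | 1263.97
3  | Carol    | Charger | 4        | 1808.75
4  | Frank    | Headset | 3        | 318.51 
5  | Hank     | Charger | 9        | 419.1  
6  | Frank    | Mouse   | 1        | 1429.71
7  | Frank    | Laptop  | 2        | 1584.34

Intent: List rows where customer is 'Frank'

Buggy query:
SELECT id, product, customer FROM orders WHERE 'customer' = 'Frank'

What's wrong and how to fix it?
Bug: 'customer' in single quotes is a string literal, not the column; the comparison is literal-vs-literal and never true

Fix: Reference the column as customer without single quotes

Corrected query:
SELECT id, product, customer FROM orders WHERE customer = 'Frank'

Result:
id | product | customer
---+---------+---------
4  | Headset | Frank   
6  | Mouse   | Frank   
7  | Laptop  | Frank   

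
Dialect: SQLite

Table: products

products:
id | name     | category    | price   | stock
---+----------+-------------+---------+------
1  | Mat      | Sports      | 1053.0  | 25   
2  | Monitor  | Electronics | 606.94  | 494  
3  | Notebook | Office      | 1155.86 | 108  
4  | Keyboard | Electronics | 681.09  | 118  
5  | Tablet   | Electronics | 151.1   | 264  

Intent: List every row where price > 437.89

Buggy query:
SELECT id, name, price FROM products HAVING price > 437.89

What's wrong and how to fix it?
Bug: HAVING filters the output of aggregation, but this query has no GROUP BY and no aggregate functions, so SQLite rejects it (HAVING clause on a non-aggregate query); the condition here is per row

Fix: Replace HAVING with WHERE since the condition applies to individual rows

Corrected query:
SELECT id, name, price FROM products WHERE price > 437.89

Result:
id | name     | price  
---+----------+--------
1  | Mat      | 1053   
2  | Monitor  | 606.94 
3  | Notebook | 1155.86
4  | Keyboard | 681.09 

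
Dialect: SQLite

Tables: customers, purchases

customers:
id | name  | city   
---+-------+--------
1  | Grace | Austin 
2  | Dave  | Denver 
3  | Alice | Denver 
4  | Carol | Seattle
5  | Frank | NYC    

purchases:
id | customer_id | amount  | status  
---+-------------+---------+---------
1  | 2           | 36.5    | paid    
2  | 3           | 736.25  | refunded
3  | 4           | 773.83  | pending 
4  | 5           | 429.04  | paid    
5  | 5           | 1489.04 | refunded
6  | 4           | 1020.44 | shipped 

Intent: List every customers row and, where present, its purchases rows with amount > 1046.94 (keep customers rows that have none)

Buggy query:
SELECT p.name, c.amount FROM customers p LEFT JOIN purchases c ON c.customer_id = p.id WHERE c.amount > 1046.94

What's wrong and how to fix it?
Bug: A WHERE condition on the right-hand table after LEFT JOIN drops unmatched parents

Fix: Put 'c.amount > 1046.94' in the JOIN's ON clause instead of WHERE

Corrected query:
SELECT p.name, c.amount FROM customers p LEFT JOIN purchases c ON c.customer_id = p.id AND c.amount > 1046.94

Result:
name  | amount 
------+--------
Grace | NULL   
Dave  | NULL   
Alice | NULL   
Carol | NULL   
Frank | 1489.04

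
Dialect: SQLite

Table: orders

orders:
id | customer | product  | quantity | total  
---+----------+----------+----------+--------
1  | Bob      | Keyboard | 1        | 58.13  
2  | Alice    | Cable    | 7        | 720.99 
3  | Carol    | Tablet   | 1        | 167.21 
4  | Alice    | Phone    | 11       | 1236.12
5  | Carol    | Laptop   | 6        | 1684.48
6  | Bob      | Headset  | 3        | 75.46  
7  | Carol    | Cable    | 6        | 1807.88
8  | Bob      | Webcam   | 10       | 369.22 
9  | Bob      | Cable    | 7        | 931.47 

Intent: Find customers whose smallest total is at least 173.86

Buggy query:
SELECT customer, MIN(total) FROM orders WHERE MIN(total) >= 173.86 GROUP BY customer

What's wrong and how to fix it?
Bug: Aggregates like MIN are computed per group after WHERE runs

Fix: Use HAVING for the per-group MIN condition

Corrected query:
SELECT customer, MIN(total) FROM orders GROUP BY customer HAVING MIN(total) >= 173.86

Result:
customer | MIN(total)
---------+-----------
Alice    | 720.99    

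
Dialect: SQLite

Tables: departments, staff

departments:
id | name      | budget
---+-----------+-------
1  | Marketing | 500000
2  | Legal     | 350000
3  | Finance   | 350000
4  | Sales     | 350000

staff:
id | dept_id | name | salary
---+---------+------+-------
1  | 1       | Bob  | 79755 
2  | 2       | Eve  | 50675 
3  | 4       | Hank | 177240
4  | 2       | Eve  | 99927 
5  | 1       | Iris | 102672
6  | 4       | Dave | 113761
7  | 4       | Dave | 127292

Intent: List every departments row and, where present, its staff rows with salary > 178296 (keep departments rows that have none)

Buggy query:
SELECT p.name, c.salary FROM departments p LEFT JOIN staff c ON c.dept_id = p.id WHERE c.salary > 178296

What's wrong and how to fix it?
Bug: A WHERE condition on the right-hand table after LEFT JOIN drops unmatched parents

Fix: Move the right-table condition into the ON clause so unmatched parents are kept

Corrected query:
SELECT p.name, c.salary FROM departments p LEFT JOIN staff c ON c.dept_id = p.id AND c.salary > 178296

Result:
name      | salary
----------+-------
Marketing | NULL  
Legal     | NULL  
Finance   | NULL  
Sales     | NULL  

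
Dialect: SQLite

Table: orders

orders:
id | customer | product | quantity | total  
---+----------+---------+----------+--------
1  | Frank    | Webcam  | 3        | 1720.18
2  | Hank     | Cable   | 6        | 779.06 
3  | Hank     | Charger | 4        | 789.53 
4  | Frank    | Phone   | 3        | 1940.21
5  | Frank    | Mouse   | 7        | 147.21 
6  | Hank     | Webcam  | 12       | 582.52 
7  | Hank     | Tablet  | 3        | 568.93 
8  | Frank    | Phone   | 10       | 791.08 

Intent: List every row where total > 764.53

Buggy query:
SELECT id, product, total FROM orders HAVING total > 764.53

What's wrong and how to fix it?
Bug: This is a non-aggregate query (no GROUP BY, no aggregates), so in SQLite the HAVING clause is invalid here; a row-level condition belongs in WHERE

Fix: Replace HAVING with WHERE since the condition applies to individual rows

Corrected query:
SELECT id, product, total FROM orders WHERE total > 764.53

Result:
id | product | total  
---+---------+--------
1  | Webcam  | 1720.18
2  | Cable   | 779.06 
3  | Charger | 789.53 
4  | Phone   | 1940.21
8  | Phone   | 791.08 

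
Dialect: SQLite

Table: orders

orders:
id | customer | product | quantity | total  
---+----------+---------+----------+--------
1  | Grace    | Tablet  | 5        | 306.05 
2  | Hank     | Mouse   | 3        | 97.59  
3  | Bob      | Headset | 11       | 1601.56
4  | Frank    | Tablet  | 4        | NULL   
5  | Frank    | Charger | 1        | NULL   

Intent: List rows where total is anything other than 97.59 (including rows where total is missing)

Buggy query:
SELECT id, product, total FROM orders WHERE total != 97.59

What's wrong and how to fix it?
Bug: Inequality against NULL is unknown, not true; rows with NULL are dropped

Fix: Add an explicit OR total IS NULL to include the missing-value rows

Corrected query:
SELECT id, product, total FROM orders WHERE total != 97.59 OR total IS NULL

Result:
id | product | total  
---+---------+--------
1  | Tablet  | 306.05 
3  | Headset | 1601.56
4  | Tablet  | NULL   
5  | Charger | NULL   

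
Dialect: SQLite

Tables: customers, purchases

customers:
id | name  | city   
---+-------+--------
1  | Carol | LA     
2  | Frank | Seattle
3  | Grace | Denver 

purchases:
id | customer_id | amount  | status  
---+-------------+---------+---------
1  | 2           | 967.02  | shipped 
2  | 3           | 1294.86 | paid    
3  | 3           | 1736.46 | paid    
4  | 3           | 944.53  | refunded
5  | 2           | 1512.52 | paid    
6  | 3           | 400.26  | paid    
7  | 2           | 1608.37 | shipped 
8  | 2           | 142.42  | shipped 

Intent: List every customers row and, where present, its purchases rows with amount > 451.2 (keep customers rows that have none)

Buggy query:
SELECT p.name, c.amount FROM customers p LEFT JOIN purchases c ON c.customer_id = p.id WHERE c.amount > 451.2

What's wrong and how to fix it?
Bug: A WHERE condition on the right-hand table after LEFT JOIN drops unmatched parents

Fix: Move the right-table condition into the ON clause so unmatched parents are kept

Corrected query:
SELECT p.name, c.amount FROM customers p LEFT JOIN purchases c ON c.customer_id = p.id AND c.amount > 451.2

Result:
name  | amount 
------+--------
Carol | NULL   
Frank | 967.02 
Frank | 1512.52
Frank | 1608.37
Grace | 944.53 
Grace | 1294.86
Grace | 1736.46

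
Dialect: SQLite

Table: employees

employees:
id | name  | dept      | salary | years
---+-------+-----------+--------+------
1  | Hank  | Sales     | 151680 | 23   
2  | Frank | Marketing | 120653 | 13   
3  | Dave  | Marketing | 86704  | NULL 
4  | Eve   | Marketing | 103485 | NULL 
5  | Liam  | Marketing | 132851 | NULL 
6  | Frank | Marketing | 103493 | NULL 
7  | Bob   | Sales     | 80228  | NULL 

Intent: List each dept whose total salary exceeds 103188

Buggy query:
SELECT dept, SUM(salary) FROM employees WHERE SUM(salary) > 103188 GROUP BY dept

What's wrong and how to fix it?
Bug: SUM(salary) is an aggregate, but WHERE filters rows before aggregation

Fix: Use HAVING (which filters groups after aggregation) instead of WHERE

Corrected query:
SELECT dept, SUM(salary) FROM employees GROUP BY dept HAVING SUM(salary) > 103188

Result:
dept      | SUM(salary)
----------+------------
Marketing | 547186     
Sales     | 231908     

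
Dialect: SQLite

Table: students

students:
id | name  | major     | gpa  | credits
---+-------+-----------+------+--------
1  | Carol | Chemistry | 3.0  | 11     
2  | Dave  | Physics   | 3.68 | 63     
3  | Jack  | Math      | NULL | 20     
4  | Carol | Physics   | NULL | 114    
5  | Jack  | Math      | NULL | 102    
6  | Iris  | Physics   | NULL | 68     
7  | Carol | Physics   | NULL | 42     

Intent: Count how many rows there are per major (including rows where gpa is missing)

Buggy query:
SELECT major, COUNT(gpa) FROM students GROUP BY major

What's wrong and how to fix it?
Bug: COUNT(gpa) skips NULLs, so groups with missing gpa are undercounted

Fix: Replace COUNT(gpa) with COUNT(*)

Corrected query:
SELECT major, COUNT(*) FROM students GROUP BY major

Result:
major     | COUNT(*)
----------+---------
Chemistry | 1       
Math      | 2       
Physics   | 4       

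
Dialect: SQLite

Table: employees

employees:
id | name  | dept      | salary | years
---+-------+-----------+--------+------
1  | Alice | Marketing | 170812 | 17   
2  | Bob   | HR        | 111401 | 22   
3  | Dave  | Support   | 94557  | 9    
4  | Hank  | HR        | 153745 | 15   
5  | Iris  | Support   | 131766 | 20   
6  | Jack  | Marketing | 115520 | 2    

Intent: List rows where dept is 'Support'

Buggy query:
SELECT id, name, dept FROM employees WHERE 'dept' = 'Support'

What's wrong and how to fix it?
Bug: Single quotes denote string literals in SQL; the column name is being compared as a constant string

Fix: Remove the quotes around the column name (or use double quotes for an identifier)

Corrected query:
SELECT id, name, dept FROM employees WHERE dept = 'Support'

Result:
id | name | dept   
---+------+--------
3  | Dave | Support
5  | Iris | Support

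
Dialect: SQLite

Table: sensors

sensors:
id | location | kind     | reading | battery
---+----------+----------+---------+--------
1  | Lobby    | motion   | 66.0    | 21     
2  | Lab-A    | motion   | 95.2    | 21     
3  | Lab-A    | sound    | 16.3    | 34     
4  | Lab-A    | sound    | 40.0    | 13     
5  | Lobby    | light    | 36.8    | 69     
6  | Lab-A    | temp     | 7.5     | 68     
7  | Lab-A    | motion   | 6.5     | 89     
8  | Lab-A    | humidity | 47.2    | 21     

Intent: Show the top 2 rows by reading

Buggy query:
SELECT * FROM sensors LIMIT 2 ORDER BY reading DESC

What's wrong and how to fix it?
Bug: LIMIT must come after ORDER BY

Fix: Swap the clauses: ORDER BY first, then LIMIT

Corrected query:
SELECT * FROM sensors ORDER BY reading DESC LIMIT 2

Result:
id | location | kind   | reading | battery
---+----------+--------+---------+--------
2  | Lab-A    | motion | 95.2    | 21     
1  | Lobby    | motion | 66      | 21     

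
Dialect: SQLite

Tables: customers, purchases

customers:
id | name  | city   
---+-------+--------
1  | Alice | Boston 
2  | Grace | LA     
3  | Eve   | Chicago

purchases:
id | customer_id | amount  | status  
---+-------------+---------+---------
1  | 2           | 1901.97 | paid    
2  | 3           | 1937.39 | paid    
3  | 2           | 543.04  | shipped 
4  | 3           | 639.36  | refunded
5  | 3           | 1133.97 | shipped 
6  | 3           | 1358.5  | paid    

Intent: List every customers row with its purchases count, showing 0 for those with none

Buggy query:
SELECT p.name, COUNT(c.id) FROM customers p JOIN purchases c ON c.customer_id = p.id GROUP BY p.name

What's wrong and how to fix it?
Bug: INNER JOIN drops customers rows that have no matching purchases rows

Fix: Switch to LEFT JOIN to retain unmatched parent rows

Corrected query:
SELECT p.name, COUNT(c.id) FROM customers p LEFT JOIN purchases c ON c.customer_id = p.id GROUP BY p.name

Result:
name  | COUNT(c.id)
------+------------
Alice | 0          
Eve   | 4          
Grace | 2          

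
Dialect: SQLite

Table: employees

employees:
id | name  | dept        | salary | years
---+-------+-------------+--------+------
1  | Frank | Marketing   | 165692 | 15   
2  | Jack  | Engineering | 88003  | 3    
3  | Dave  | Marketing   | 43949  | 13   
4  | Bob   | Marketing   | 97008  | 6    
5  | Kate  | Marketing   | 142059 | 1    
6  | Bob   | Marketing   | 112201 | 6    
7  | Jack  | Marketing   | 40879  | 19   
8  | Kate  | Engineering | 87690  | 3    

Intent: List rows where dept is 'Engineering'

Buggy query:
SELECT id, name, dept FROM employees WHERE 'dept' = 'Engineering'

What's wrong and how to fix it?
Bug: 'dept' in single quotes is a string literal, not the column; the comparison is literal-vs-literal and never true

Fix: Remove the quotes around the column name (or use double quotes for an identifier)

Corrected query:
SELECT id, name, dept FROM employees WHERE dept = 'Engineering'

Result:
id | name | dept       
---+------+------------
2  | Jack | Engineering
8  | Kate | Engineering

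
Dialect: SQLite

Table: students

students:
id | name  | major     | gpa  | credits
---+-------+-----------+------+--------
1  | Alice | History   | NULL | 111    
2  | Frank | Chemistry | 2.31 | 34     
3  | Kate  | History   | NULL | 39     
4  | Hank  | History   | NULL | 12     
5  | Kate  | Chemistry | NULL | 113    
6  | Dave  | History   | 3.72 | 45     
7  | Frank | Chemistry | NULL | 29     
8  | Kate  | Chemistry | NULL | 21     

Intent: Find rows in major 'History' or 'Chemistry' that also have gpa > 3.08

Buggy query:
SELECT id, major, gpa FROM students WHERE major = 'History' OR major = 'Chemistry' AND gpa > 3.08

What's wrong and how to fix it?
Bug: Without parentheses, AND is evaluated before OR, so the gpa filter only applies to the 'Chemistry' branch

Fix: Group the OR with parentheses (or use IN), then AND the threshold

Corrected query:
SELECT id, major, gpa FROM students WHERE (major = 'History' OR major = 'Chemistry') AND gpa > 3.08

Result:
id | major   | gpa 
---+---------+-----
6  | History | 3.72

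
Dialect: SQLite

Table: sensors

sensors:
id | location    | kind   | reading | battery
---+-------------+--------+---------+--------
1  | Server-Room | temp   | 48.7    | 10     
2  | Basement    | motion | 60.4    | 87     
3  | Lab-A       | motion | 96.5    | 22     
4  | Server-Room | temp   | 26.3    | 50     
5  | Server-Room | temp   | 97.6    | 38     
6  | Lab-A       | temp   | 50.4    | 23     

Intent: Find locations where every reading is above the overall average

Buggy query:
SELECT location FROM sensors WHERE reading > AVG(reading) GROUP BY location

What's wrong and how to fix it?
Bug: WHERE evaluates per row before aggregation, so AVG() is unavailable

Fix: Compute the overall average in a scalar subquery and compare each group's MIN against it in HAVING

Corrected query:
SELECT location FROM sensors GROUP BY location HAVING MIN(reading) > (SELECT AVG(reading) FROM sensors)

Result:
(no rows)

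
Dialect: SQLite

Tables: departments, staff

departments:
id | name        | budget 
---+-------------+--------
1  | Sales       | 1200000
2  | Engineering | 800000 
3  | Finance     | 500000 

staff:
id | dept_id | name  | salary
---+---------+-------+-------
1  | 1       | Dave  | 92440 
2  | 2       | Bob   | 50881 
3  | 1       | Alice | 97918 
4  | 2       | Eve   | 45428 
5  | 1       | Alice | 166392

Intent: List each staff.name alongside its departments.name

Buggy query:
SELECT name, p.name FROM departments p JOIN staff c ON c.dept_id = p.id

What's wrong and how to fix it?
Bug: 'name' exists in both joined tables, so the database can't tell which one is meant

Fix: Qualify the column with its table alias (c.name)

Corrected query:
SELECT c.name, p.name FROM departments p JOIN staff c ON c.dept_id = p.id

Result:
name  | name       
------+------------
Dave  | Sales      
Bob   | Engineering
Alice | Sales      
Eve   | Engineering
Alice | Sales      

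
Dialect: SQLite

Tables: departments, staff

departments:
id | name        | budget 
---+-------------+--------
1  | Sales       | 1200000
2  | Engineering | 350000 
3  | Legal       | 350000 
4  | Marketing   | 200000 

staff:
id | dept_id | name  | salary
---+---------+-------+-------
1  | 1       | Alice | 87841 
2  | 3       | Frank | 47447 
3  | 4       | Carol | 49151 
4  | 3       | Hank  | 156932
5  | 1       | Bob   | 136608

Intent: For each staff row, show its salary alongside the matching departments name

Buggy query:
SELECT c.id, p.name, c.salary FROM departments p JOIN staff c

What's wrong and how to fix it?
Bug: Missing join condition: each staff row is matched to all departments rows instead of just its own

Fix: Add ON c.dept_id = p.id to the JOIN

Corrected query:
SELECT c.id, p.name, c.salary FROM departments p JOIN staff c ON c.dept_id = p.id

Result:
id | name      | salary
---+-----------+-------
1  | Sales     | 87841 
2  | Legal     | 47447 
3  | Marketing | 49151 
4  | Legal     | 156932
5  | Sales     | 136608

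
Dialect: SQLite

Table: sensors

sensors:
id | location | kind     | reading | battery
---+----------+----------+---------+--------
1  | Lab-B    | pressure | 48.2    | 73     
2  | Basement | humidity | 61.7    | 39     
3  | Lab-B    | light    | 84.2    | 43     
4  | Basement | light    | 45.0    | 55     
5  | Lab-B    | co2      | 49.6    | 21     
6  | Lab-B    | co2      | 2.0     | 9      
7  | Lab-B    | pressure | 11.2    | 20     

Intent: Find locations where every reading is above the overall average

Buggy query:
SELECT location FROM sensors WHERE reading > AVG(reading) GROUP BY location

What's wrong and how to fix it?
Bug: AVG() is an aggregate; it can't sit directly in WHERE

Fix: Compute the overall average in a scalar subquery and compare each group's MIN against it in HAVING

Corrected query:
SELECT location FROM sensors GROUP BY location HAVING MIN(reading) > (SELECT AVG(reading) FROM sensors)

Result:
location
--------
Basement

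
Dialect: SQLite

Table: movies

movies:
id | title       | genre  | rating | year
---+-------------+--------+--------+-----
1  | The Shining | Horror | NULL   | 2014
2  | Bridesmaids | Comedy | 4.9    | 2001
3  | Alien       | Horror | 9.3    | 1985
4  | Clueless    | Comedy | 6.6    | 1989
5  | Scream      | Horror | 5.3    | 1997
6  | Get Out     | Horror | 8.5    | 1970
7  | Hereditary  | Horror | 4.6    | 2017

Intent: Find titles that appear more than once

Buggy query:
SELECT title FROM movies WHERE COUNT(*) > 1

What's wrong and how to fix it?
Bug: COUNT(*) is an aggregate and cannot be used in WHERE

Fix: Group first, then use HAVING for the count condition

Corrected query:
SELECT title FROM movies GROUP BY title HAVING COUNT(*) > 1

Result:
(no rows)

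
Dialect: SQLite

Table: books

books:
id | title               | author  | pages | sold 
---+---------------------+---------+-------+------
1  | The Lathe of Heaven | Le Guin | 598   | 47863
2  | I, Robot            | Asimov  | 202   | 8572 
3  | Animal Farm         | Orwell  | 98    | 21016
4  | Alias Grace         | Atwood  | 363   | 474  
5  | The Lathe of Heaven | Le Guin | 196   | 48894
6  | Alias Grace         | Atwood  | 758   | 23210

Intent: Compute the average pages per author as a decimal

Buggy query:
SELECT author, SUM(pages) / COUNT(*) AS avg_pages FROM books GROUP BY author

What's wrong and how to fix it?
Bug: SUM(pages) and COUNT(*) are both integers; the division truncates the fractional part

Fix: Multiply by 1.0 (or CAST to REAL) to force floating-point division

Corrected query:
SELECT author, SUM(pages) * 1.0 / COUNT(*) AS avg_pages FROM books GROUP BY author

Result:
author  | avg_pages
--------+----------
Asimov  | 202      
Atwood  | 560.5    
Le Guin | 397      
Orwell  | 98       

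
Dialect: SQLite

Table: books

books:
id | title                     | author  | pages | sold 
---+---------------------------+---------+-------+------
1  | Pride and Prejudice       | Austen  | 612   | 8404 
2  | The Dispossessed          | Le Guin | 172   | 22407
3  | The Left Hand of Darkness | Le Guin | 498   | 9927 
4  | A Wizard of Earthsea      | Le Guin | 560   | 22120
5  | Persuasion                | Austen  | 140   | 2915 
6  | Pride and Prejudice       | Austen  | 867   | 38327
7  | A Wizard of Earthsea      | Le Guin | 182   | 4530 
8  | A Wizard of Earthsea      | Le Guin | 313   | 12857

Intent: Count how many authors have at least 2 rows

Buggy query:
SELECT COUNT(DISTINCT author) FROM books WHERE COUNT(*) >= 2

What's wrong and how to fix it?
Bug: WHERE filters individual rows, not groups, so a group-level COUNT is invalid there

Fix: Group first with HAVING COUNT(*) >= 2, then COUNT the resulting groups

Corrected query:
SELECT COUNT(*) FROM (SELECT author FROM books GROUP BY author HAVING COUNT(*) >= 2)

Result:
COUNT(*)
--------
2       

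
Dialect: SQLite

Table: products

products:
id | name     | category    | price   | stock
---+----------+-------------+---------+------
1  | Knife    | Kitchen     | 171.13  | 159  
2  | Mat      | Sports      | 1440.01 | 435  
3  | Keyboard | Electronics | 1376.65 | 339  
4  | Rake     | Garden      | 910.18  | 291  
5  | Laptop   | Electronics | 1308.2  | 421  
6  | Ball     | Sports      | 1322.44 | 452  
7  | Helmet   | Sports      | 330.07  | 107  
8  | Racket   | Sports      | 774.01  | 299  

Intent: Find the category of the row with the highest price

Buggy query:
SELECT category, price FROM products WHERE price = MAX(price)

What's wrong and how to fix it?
Bug: MAX(price) is an aggregate and cannot be used directly in WHERE

Fix: Wrap MAX in a scalar subquery so WHERE compares against a single value

Corrected query:
SELECT category, price FROM products WHERE price = (SELECT MAX(price) FROM products)

Result:
category | price  
---------+--------
Sports   | 1440.01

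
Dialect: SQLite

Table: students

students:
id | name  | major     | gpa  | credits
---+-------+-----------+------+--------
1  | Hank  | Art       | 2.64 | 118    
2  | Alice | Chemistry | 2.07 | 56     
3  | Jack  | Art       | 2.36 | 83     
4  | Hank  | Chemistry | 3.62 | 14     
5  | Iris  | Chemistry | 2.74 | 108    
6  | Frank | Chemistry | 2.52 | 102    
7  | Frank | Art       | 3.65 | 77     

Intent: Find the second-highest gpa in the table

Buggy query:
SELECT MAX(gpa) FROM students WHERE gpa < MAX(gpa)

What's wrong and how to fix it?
Bug: The inner MAX is an aggregate inside WHERE, which is not allowed

Fix: Put the inner MAX in a scalar subquery

Corrected query:
SELECT MAX(gpa) FROM students WHERE gpa < (SELECT MAX(gpa) FROM students)

Result:
MAX(gpa)
--------
3.62    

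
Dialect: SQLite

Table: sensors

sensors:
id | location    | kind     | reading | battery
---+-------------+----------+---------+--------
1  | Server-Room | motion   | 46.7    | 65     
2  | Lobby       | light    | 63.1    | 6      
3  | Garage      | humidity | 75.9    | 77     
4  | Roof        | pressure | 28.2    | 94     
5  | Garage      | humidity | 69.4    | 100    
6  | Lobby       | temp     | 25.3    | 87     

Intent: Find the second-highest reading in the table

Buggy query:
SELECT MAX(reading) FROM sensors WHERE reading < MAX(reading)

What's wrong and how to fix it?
Bug: The inner MAX is an aggregate inside WHERE, which is not allowed

Fix: Put the inner MAX in a scalar subquery

Corrected query:
SELECT MAX(reading) FROM sensors WHERE reading < (SELECT MAX(reading) FROM sensors)

Result:
MAX(reading)
------------
69.4        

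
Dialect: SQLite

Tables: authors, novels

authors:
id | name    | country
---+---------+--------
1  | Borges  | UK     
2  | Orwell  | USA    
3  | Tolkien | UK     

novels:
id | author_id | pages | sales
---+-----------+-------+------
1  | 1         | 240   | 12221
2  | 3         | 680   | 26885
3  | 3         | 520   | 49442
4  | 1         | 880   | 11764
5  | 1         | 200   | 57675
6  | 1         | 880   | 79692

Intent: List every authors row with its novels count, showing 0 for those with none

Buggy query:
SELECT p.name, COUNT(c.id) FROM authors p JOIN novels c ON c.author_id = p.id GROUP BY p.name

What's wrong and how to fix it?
Bug: An inner join excludes parents with zero children

Fix: Use LEFT JOIN so parents without children still appear (COUNT(c.id) gives 0)

Corrected query:
SELECT p.name, COUNT(c.id) FROM authors p LEFT JOIN novels c ON c.author_id = p.id GROUP BY p.name

Result:
name    | COUNT(c.id)
--------+------------
Borges  | 4          
Orwell  | 0          
Tolkien | 2          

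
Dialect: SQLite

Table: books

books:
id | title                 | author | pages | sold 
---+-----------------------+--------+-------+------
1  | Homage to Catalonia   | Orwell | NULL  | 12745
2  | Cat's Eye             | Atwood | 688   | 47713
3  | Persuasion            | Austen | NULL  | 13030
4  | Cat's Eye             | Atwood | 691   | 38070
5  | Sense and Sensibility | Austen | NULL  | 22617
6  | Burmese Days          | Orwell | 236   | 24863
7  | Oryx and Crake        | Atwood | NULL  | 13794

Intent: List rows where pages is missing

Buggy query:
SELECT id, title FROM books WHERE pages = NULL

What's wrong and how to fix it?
Bug: Comparing to NULL with '=' never matches; NULL = NULL is unknown, not true

Fix: Replace '= NULL' with 'IS NULL'

Corrected query:
SELECT id, title FROM books WHERE pages IS NULL

Result:
id | title                
---+----------------------
1  | Homage to Catalonia  
3  | Persuasion           
5  | Sense and Sensibility
7  | Oryx and Crake       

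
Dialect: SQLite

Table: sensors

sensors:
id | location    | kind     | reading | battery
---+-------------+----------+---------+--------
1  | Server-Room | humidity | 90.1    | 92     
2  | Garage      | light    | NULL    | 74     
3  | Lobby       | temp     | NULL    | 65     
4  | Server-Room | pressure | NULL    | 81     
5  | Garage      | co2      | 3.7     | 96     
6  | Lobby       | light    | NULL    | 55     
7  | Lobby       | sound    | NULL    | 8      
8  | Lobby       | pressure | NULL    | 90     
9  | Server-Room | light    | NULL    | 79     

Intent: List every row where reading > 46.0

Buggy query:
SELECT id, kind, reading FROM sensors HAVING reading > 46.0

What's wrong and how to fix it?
Bug: HAVING filters the output of aggregation, but this query has no GROUP BY and no aggregate functions, so SQLite rejects it (HAVING clause on a non-aggregate query); the condition here is per row

Fix: Replace HAVING with WHERE since the condition applies to individual rows

Corrected query:
SELECT id, kind, reading FROM sensors WHERE reading > 46.0

Result:
id | kind     | reading
---+----------+--------
1  | humidity | 90.1   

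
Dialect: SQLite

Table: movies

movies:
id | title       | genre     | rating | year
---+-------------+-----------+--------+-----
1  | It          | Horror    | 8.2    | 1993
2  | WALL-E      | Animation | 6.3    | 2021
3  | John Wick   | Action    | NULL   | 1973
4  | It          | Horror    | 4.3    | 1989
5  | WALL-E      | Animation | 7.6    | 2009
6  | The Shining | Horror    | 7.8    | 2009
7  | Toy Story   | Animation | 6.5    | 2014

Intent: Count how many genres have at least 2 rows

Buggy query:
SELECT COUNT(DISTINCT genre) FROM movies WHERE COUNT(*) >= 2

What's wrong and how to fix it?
Bug: COUNT(*) cannot appear in WHERE; the per-group count doesn't exist yet

Fix: Use a subquery that GROUPs and filters with HAVING, then count its rows

Corrected query:
SELECT COUNT(*) FROM (SELECT genre FROM movies GROUP BY genre HAVING COUNT(*) >= 2)

Result:
COUNT(*)
--------
2       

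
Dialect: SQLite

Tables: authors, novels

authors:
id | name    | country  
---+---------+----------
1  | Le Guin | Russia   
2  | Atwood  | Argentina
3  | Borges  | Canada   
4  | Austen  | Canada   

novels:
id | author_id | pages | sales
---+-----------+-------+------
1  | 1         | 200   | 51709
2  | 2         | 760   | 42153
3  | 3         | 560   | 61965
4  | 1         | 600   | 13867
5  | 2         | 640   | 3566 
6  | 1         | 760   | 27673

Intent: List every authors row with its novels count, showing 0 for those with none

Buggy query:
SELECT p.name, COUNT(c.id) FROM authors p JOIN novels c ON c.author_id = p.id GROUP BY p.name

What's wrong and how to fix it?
Bug: An inner join excludes parents with zero children

Fix: Use LEFT JOIN so parents without children still appear (COUNT(c.id) gives 0)

Corrected query:
SELECT p.name, COUNT(c.id) FROM authors p LEFT JOIN novels c ON c.author_id = p.id GROUP BY p.name

Result:
name    | COUNT(c.id)
--------+------------
Atwood  | 2          
Austen  | 0          
Borges  | 1          
Le Guin | 3          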